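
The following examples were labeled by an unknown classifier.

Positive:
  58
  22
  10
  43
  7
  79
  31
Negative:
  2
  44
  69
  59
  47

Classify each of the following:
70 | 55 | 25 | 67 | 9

The simplest hypothesis consistent with all the labels is: ≡ 1 (mod 3).
70 — 70 mod 3 = 1, hence Positive. 55 — 55 mod 3 = 1, hence Positive. 25 — 25 mod 3 = 1, hence Positive. 67 — 67 mod 3 = 1, hence Positive. 9 — 9 mod 3 = 0, hence Negative.

Positive, Positive, Positive, Positive, Negative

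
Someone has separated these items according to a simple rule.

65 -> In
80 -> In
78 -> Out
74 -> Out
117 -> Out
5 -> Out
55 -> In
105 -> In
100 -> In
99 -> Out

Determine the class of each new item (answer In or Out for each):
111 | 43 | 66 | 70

Out, Out, Out, In

One predicate separates the groups cleanly: multiple of 5 AND at least 55.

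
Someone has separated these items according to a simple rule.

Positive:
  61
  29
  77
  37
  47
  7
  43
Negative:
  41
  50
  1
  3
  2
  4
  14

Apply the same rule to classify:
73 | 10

The simplest hypothesis consistent with all the labels is: digit sum ≥ 6.

Positive, Negative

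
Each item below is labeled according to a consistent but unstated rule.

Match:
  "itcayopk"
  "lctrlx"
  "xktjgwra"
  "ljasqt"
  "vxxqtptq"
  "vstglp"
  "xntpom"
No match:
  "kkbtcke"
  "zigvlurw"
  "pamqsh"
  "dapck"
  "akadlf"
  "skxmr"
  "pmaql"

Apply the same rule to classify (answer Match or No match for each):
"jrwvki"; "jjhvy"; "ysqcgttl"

The common property of the 'Match' items is: even length AND contains 't'. No 'No match' item has it.
"jrwvki": length 6, no 't' — fails the rule, so No match.
"jjhvy": length 5, no 't' — fails the rule, so No match.
"ysqcgttl": length 8, has 't' — satisfies this, so Match.

No match, No match, Match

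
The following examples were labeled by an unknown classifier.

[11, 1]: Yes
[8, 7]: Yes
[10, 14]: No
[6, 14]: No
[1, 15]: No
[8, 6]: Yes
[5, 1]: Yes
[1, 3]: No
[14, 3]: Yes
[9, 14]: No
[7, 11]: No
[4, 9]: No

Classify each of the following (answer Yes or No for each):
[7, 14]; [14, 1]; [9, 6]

Rule: first > second. This holds for each 'Yes' example and fails for each 'No' one.
[7, 14]: 7 < 14 — lacks this property, so No. [14, 1]: 14 > 1 — has this property, so Yes. [9, 6]: 9 > 6 — has this property, so Yes.

No, Yes, Yes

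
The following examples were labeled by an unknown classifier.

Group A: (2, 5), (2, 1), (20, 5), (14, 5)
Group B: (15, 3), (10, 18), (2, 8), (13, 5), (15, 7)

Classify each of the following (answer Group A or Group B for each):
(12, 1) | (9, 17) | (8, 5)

One predicate separates the groups cleanly: sum is odd.
(12, 1) — 12+1 = 13, hence Group A.
(9, 17) — 9+17 = 26, hence Group B.
(8, 5) — 8+5 = 13, hence Group A.

Group A, Group B, Group A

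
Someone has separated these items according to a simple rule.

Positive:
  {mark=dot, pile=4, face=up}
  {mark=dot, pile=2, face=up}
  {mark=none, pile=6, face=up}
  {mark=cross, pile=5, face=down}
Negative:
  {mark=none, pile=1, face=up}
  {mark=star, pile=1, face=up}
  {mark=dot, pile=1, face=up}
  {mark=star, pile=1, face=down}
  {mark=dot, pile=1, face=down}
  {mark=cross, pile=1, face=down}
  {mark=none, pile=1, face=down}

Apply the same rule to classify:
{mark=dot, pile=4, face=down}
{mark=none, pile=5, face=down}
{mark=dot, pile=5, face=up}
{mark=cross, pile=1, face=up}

Positive, Positive, Positive, Negative

All 'Positive' examples share one property — pile ≥ 2 — and every 'Negative' example lacks it.
{mark=dot, pile=4, face=down}: pile = 4, meets the rule → Positive. {mark=none, pile=5, face=down}: pile = 5, meets the rule → Positive. {mark=dot, pile=5, face=up}: pile = 5, meets the rule → Positive. {mark=cross, pile=1, face=up}: pile = 1, does not fit → Negative.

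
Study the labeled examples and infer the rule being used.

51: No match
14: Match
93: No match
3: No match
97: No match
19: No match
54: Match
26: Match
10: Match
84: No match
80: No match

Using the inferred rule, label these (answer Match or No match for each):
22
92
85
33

The classifier is using: ≡ 2 (mod 4).
Match: 22, since 22 mod 4 = 2.
No match: 92, since 92 mod 4 = 0.
No match: 85, since 85 mod 4 = 1.
No match: 33, since 33 mod 4 = 1.

Match, No match, No match, No match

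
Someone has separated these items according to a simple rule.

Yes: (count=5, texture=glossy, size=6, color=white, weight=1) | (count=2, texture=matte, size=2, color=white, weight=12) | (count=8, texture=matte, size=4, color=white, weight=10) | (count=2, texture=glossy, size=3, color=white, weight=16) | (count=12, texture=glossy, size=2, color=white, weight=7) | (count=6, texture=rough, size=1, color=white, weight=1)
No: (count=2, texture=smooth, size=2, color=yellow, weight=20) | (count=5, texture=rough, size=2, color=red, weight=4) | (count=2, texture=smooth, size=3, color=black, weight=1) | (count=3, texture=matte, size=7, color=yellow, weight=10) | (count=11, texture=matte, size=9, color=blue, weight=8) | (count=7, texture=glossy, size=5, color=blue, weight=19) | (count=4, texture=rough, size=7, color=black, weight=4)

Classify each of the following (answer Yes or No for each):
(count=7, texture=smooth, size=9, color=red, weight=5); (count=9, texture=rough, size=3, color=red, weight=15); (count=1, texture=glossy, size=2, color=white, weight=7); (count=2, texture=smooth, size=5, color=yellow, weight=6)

Checking candidate rules against both groups, what survives is: color is white.
(count=7, texture=smooth, size=9, color=red, weight=5): No (color is red).
(count=9, texture=rough, size=3, color=red, weight=15): No (color is red).
(count=1, texture=glossy, size=2, color=white, weight=7): Yes (color is white).
(count=2, texture=smooth, size=5, color=yellow, weight=6): No (color is yellow).

No, No, Yes, No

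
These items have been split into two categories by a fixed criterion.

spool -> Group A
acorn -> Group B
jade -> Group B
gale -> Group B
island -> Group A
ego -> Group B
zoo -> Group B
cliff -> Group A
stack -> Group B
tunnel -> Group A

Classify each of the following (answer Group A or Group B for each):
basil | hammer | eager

Group A, Group B, Group B

The rule appears to be: length ≥ 5 AND contains 'l'.
basil: length 5, has 'l' — checks out, so Group A.
hammer: length 6, no 'l' — does not satisfy this, so Group B.
eager: length 5, no 'l' — does not satisfy this, so Group B.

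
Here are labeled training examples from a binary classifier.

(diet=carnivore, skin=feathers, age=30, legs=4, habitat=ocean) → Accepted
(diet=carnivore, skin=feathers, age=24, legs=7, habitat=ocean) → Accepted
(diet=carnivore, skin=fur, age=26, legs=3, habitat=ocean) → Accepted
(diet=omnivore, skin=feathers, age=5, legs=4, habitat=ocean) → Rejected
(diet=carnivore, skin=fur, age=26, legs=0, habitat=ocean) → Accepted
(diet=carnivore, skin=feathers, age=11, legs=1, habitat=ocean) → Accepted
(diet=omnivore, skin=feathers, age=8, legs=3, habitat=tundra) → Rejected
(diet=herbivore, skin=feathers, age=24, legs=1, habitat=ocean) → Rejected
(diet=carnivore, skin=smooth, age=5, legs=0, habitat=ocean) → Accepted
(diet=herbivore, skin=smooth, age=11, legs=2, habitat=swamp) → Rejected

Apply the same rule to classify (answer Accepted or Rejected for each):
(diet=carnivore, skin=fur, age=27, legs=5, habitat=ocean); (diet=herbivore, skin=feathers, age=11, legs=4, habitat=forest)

A rule that fits every label: diet is carnivore — true of each 'Accepted' example, false of each 'Rejected' one.
(diet=carnivore, skin=fur, age=27, legs=5, habitat=ocean): Accepted (diet is carnivore).
(diet=herbivore, skin=feathers, age=11, legs=4, habitat=forest): Rejected (diet is herbivore).

Accepted, Rejected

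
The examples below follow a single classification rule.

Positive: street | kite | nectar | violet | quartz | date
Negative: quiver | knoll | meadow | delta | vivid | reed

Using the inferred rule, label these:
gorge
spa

Negative, Negative

Rule: even length AND contains 't'. This holds for each 'Positive' example and fails for each 'Negative' one.
Negative: gorge, since length 5, no 't'. Negative: spa, since length 3, no 't'.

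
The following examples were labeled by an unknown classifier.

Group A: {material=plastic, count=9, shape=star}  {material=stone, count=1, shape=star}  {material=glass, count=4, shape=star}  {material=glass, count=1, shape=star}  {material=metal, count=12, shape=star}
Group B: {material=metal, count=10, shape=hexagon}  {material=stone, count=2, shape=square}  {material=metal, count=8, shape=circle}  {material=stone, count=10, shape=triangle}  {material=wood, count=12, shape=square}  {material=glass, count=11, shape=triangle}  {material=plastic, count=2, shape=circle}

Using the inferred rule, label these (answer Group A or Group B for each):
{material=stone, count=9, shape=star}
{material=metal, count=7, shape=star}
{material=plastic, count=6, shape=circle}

Comparing the two groups points to one rule — shape is star.

Group A, Group A, Group B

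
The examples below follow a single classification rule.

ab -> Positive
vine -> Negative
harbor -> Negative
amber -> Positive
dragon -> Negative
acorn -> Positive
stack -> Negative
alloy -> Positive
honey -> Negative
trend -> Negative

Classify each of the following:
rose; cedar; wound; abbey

Negative, Negative, Negative, Positive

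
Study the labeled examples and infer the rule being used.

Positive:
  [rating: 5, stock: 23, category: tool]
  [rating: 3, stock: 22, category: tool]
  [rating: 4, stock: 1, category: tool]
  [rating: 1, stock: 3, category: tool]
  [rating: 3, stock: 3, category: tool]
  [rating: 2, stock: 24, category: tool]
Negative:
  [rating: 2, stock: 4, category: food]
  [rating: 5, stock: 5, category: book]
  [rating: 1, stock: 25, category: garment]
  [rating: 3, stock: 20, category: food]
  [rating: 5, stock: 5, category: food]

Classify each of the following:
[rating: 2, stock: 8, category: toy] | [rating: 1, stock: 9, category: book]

The pattern is that an item is 'Positive' exactly when: category is tool.
[rating: 2, stock: 8, category: toy]: category is toy — does not pass, so Negative. [rating: 1, stock: 9, category: book]: category is book — does not pass, so Negative.

Negative, Negative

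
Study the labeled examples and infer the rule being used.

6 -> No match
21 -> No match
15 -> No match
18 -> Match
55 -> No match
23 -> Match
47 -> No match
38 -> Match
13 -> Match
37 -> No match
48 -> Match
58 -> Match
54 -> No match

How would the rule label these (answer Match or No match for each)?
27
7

The rule appears to be: ≡ 3 (mod 5).

No match, No match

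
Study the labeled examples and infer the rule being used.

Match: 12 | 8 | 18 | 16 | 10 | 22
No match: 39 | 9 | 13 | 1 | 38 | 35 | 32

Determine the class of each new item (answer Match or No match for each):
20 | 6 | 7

The rule appears to be: even AND at most 22.

Match, Match, No match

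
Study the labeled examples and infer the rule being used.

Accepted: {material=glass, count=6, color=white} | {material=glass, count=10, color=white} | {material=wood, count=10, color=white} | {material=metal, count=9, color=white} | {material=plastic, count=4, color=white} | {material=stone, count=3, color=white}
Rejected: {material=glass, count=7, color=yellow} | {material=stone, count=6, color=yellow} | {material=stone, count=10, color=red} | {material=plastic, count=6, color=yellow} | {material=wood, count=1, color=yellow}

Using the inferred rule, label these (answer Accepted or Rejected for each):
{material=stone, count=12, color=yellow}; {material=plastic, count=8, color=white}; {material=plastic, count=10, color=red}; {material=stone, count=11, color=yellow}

Rejected, Accepted, Rejected, Rejected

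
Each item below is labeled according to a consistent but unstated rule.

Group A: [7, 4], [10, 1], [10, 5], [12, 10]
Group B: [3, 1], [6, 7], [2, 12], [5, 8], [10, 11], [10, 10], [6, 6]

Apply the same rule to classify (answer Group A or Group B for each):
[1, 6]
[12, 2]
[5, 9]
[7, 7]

Group B, Group A, Group B, Group B

The rule appears to be: first > second AND sum ≥ 11.
[1, 6]: 1 < 6, 1+6 = 7, does not fit → Group B.
[12, 2]: 12 > 2, 12+2 = 14, has this property → Group A.
[5, 9]: 5 < 9, 5+9 = 14, does not fit → Group B.
[7, 7]: 7 = 7, 7+7 = 14, does not fit → Group B.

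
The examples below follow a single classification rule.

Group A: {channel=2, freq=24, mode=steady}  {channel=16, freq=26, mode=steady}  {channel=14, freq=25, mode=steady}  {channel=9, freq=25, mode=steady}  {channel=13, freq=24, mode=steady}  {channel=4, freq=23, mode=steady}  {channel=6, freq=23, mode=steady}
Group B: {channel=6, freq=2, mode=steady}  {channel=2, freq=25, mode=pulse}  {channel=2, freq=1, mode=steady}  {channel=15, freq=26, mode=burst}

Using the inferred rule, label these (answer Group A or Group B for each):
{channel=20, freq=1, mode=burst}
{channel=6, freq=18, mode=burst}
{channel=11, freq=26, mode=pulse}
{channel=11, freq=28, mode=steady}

All 'Group A' examples share one property — mode is steady AND freq ≥ 23 — and every 'Group B' example lacks it.
{channel=20, freq=1, mode=burst}: Group B (mode is burst, freq = 1).
{channel=6, freq=18, mode=burst}: Group B (mode is burst, freq = 18).
{channel=11, freq=26, mode=pulse}: Group B (mode is pulse, freq = 26).
{channel=11, freq=28, mode=steady}: Group A (mode is steady, freq = 28).

Group B, Group B, Group B, Group A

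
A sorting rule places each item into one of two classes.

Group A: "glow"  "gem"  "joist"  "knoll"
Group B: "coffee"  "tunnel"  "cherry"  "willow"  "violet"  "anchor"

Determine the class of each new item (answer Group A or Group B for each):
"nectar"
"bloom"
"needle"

Group B, Group A, Group B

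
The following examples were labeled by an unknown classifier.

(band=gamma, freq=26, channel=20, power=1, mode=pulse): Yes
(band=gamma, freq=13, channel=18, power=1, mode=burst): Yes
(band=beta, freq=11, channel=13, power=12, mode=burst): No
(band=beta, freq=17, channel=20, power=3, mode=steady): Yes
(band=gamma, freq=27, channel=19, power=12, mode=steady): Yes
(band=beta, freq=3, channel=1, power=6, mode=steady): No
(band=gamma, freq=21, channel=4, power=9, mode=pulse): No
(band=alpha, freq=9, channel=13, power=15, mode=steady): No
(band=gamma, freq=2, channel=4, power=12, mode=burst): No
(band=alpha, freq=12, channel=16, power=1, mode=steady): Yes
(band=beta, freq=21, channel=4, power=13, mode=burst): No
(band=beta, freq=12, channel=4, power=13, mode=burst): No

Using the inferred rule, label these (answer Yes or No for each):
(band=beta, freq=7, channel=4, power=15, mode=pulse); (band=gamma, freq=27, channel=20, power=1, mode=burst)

The distinguishing property — channel ≥ 16 — holds for all the 'Yes' cases and none of the 'No' cases.
(band=beta, freq=7, channel=4, power=15, mode=pulse) → channel = 4 → No. (band=gamma, freq=27, channel=20, power=1, mode=burst) → channel = 20 → Yes.

No, Yes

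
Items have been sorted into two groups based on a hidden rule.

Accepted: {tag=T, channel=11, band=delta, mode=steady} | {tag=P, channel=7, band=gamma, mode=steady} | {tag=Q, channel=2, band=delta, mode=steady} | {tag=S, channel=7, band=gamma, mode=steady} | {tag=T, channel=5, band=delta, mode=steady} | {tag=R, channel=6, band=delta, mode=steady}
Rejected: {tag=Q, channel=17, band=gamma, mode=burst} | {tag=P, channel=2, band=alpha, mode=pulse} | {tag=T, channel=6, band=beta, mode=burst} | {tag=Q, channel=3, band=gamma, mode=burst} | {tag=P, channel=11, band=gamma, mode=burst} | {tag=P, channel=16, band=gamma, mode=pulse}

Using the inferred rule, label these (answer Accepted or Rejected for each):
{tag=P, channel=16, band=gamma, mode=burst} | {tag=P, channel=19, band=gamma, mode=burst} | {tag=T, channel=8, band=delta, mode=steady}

Rejected, Rejected, Accepted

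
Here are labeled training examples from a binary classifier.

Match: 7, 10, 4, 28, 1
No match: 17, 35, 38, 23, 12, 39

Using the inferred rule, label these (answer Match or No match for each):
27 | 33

A rule that fits every label: ≡ 1 (mod 3) — true of each 'Match' example, false of each 'No match' one.
27 → 27 mod 3 = 0 → No match.
33 → 33 mod 3 = 0 → No match.

No match, No match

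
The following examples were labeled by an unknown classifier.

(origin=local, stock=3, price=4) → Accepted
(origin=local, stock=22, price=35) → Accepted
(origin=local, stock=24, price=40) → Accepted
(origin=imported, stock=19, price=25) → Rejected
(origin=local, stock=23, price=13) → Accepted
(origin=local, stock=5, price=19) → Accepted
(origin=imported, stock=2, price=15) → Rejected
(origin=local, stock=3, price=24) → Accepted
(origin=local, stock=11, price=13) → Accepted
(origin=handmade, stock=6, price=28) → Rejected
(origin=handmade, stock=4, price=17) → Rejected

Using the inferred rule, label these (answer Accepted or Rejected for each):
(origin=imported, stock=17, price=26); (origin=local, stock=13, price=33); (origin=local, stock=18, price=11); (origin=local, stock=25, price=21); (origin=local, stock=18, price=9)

Rejected, Accepted, Accepted, Accepted, Accepted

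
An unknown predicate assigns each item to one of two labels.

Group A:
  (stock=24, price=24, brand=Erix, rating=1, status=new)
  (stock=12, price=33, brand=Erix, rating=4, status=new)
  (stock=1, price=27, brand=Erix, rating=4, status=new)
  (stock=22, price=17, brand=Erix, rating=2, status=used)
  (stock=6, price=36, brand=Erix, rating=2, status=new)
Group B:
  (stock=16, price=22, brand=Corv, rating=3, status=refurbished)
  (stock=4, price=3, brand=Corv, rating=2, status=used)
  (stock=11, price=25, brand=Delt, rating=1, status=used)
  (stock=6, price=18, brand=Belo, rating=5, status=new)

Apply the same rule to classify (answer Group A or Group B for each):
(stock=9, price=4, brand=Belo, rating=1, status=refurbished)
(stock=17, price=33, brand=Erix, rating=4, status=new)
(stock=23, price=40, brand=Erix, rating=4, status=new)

The pattern is that an item is 'Group A' exactly when: brand is Erix.
(stock=9, price=4, brand=Belo, rating=1, status=refurbished): brand is Belo — doesn't match, so Group B.
(stock=17, price=33, brand=Erix, rating=4, status=new): brand is Erix — qualifies, so Group A.
(stock=23, price=40, brand=Erix, rating=4, status=new): brand is Erix — qualifies, so Group A.

Group B, Group A, Group A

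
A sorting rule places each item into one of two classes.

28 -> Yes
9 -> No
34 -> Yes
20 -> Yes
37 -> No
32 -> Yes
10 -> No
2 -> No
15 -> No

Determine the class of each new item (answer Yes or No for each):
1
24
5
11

No, Yes, No, No

One predicate separates the groups cleanly: even AND at least 15.
No: 1, since 1 is odd, 1 < 15.
Yes: 24, since 24 is even, 24 ≥ 15.
No: 5, since 5 is odd, 5 < 15.
No: 11, since 11 is odd, 11 < 15.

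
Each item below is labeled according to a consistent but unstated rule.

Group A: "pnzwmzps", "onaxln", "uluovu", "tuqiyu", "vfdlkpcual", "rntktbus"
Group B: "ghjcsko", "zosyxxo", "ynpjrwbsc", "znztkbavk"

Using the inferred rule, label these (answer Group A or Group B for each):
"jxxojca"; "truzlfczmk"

Group B, Group A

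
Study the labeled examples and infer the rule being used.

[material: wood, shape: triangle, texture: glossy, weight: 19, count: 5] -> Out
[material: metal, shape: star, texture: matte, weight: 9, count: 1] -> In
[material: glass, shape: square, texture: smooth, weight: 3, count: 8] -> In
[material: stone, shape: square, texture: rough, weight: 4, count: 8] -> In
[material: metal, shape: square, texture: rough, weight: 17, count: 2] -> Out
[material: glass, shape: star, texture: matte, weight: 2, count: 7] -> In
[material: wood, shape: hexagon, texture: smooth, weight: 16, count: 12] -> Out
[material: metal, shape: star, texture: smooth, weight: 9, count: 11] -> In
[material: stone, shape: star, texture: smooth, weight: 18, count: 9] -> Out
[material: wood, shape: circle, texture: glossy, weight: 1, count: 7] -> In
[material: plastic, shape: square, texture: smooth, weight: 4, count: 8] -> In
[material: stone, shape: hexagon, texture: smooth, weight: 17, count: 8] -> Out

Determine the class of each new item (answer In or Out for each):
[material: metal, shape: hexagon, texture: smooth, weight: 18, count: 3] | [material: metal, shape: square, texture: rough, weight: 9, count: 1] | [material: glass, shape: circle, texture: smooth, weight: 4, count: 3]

Every 'In' example satisfies: weight ≤ 9. None of the 'Out' examples do.
[material: metal, shape: hexagon, texture: smooth, weight: 18, count: 3]: weight = 18 — does not fit, so Out.
[material: metal, shape: square, texture: rough, weight: 9, count: 1]: weight = 9 — fits, so In.
[material: glass, shape: circle, texture: smooth, weight: 4, count: 3]: weight = 4 — fits, so In.

Out, In, In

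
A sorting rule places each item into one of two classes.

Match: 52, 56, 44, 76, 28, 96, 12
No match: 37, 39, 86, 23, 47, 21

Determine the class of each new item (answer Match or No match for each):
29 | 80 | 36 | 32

The common property of the 'Match' items is: multiple of 4. No 'No match' item has it.
29: No match (29 = 4·7 + 1).
80: Match (80 = 4·20).
36: Match (36 = 4·9).
32: Match (32 = 4·8).

No match, Match, Match, Match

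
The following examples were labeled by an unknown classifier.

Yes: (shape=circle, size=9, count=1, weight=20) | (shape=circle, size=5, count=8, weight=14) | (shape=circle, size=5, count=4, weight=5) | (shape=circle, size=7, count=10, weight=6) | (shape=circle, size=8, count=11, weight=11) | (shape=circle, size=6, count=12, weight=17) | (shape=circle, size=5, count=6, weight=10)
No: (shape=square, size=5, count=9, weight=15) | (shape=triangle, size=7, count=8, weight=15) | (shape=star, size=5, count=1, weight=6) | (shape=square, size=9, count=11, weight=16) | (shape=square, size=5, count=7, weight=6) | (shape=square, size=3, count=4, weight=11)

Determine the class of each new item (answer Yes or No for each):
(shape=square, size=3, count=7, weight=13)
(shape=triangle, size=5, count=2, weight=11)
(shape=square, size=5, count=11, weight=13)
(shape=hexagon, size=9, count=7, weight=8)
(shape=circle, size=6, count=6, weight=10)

Comparing the two groups points to one rule — shape is circle.

No, No, No, No, Yes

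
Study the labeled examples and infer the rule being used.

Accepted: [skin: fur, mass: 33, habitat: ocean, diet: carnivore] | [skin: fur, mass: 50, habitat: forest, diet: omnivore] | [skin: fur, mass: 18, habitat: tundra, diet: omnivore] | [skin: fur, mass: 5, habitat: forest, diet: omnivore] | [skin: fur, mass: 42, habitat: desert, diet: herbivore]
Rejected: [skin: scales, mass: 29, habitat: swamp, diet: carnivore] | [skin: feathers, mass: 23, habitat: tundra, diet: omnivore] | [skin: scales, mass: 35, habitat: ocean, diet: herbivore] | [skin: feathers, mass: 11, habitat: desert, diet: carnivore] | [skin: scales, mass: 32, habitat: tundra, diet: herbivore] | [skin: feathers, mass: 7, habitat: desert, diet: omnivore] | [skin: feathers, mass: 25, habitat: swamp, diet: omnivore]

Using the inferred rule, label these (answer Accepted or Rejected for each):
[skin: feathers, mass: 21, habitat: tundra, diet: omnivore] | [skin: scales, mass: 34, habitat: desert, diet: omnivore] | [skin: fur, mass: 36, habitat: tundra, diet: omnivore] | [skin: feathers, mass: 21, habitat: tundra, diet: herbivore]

Rejected, Rejected, Accepted, Rejected

Looking at the examples, the only property every 'Accepted' case has and every 'Rejected' case lacks is: skin is fur.
[skin: feathers, mass: 21, habitat: tundra, diet: omnivore]: skin is feathers, does not fit → Rejected. [skin: scales, mass: 34, habitat: desert, diet: omnivore]: skin is scales, does not fit → Rejected. [skin: fur, mass: 36, habitat: tundra, diet: omnivore]: skin is fur, satisfies this → Accepted. [skin: feathers, mass: 21, habitat: tundra, diet: herbivore]: skin is feathers, does not fit → Rejected.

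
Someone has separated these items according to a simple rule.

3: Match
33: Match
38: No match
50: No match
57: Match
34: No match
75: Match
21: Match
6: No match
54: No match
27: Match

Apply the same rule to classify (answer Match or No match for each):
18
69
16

The rule appears to be: odd.
No match: 18, since 18 is even. Match: 69, since 69 is odd. No match: 16, since 16 is even.

No match, Match, No match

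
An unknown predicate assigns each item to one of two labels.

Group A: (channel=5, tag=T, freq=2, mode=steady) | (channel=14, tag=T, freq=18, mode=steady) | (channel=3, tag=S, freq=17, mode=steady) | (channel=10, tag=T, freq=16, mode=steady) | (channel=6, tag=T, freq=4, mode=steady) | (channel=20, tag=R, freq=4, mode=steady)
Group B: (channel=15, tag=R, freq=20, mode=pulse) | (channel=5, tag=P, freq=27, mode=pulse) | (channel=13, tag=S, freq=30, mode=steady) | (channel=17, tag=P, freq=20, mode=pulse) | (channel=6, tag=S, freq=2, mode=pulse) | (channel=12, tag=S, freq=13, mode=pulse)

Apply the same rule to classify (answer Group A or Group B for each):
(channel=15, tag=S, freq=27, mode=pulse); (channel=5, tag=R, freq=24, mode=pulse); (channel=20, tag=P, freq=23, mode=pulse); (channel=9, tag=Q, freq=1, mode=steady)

Group B, Group B, Group B, Group A

The pattern is that an item is 'Group A' exactly when: mode is steady AND freq ≤ 18.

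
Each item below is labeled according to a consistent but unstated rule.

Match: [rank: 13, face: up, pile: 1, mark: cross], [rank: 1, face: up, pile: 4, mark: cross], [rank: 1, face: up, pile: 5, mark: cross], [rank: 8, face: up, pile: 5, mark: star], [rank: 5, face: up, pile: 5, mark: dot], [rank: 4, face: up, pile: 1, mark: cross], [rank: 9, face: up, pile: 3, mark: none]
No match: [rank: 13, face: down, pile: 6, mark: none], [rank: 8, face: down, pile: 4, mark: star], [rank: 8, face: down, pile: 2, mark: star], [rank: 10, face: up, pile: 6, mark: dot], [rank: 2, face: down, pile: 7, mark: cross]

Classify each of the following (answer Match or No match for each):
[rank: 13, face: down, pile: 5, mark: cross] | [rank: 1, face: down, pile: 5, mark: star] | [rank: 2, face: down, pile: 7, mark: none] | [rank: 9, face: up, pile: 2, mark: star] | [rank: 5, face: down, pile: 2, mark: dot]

Rule: face is up AND pile ≤ 5. This holds for each 'Match' example and fails for each 'No match' one.
[rank: 13, face: down, pile: 5, mark: cross] → face is down, pile = 5 → No match. [rank: 1, face: down, pile: 5, mark: star] → face is down, pile = 5 → No match. [rank: 2, face: down, pile: 7, mark: none] → face is down, pile = 7 → No match. [rank: 9, face: up, pile: 2, mark: star] → face is up, pile = 2 → Match. [rank: 5, face: down, pile: 2, mark: dot] → face is down, pile = 2 → No match.

No match, No match, No match, Match, No match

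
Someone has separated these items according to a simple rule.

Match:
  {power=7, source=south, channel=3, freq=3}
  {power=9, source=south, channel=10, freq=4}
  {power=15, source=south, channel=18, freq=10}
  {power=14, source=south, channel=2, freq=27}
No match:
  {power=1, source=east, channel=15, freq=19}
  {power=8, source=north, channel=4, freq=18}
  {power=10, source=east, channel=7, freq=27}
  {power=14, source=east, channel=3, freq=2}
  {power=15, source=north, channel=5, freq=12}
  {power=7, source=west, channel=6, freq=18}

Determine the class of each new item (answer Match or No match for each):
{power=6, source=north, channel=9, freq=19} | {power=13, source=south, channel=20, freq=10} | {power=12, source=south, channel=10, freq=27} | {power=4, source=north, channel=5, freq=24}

No match, Match, Match, No match

The rule appears to be: source is south.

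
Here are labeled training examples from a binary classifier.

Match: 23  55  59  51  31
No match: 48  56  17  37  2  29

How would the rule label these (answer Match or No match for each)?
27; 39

The common property of the 'Match' items is: ≡ 3 (mod 4). No 'No match' item has it.

Match, Match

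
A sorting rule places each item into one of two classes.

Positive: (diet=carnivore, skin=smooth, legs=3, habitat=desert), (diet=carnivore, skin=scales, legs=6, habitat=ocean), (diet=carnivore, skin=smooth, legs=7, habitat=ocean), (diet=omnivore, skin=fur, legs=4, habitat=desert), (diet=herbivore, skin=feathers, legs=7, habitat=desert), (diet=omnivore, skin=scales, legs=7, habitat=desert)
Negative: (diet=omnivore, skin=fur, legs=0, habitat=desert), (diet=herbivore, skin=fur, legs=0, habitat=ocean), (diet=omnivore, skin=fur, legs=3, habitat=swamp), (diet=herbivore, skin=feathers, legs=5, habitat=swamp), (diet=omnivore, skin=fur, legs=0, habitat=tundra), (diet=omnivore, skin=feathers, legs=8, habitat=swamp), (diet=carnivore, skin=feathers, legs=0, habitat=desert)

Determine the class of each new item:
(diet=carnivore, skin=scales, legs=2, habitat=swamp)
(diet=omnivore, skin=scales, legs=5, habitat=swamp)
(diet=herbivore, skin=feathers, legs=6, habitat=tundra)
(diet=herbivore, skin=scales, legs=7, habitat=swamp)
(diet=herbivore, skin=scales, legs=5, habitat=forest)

Negative, Negative, Positive, Negative, Positive

The distinguishing property — habitat is not swamp AND legs ≥ 3 — holds for all the 'Positive' cases and none of the 'Negative' cases.
(diet=carnivore, skin=scales, legs=2, habitat=swamp): Negative (habitat is swamp, legs = 2).
(diet=omnivore, skin=scales, legs=5, habitat=swamp): Negative (habitat is swamp, legs = 5).
(diet=herbivore, skin=feathers, legs=6, habitat=tundra): Positive (habitat is tundra, legs = 6).
(diet=herbivore, skin=scales, legs=7, habitat=swamp): Negative (habitat is swamp, legs = 7).
(diet=herbivore, skin=scales, legs=5, habitat=forest): Positive (habitat is forest, legs = 5).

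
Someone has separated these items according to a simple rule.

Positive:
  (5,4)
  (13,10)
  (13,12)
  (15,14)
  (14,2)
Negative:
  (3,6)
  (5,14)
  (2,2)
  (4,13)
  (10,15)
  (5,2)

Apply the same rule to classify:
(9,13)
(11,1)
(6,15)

Negative, Positive, Negative

The distinguishing property — first > second AND sum ≥ 9 — holds for all the 'Positive' cases and none of the 'Negative' cases.
(9,13): 9 < 13, 9+13 = 22, does not pass → Negative. (11,1): 11 > 1, 11+1 = 12, qualifies → Positive. (6,15): 6 < 15, 6+15 = 21, does not pass → Negative.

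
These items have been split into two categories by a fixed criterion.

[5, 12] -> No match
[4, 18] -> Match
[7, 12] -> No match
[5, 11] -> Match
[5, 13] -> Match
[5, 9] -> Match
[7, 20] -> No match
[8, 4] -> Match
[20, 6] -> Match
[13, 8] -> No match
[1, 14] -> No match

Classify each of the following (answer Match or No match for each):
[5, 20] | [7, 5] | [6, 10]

No match, Match, Match

Comparing the two groups points to one rule — sum is even.
[5, 20] — 5+20 = 25, hence No match. [7, 5] — 7+5 = 12, hence Match. [6, 10] — 6+10 = 16, hence Match.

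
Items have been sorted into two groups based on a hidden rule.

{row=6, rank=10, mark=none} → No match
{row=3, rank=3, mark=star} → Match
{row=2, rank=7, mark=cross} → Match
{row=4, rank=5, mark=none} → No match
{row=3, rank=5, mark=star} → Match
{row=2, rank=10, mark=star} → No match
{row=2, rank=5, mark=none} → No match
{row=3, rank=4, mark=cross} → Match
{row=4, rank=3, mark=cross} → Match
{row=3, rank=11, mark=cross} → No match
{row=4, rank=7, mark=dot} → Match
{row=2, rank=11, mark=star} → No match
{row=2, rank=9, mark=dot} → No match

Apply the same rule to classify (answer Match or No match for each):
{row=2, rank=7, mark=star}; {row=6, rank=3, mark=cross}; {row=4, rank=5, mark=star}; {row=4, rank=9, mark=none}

Match, Match, Match, No match

The common property of the 'Match' items is: mark is not none AND rank ≤ 7. No 'No match' item has it.
{row=2, rank=7, mark=star}: mark is star, rank = 7 — qualifies, so Match. {row=6, rank=3, mark=cross}: mark is cross, rank = 3 — qualifies, so Match. {row=4, rank=5, mark=star}: mark is star, rank = 5 — qualifies, so Match. {row=4, rank=9, mark=none}: mark is none, rank = 9 — fails this test, so No match.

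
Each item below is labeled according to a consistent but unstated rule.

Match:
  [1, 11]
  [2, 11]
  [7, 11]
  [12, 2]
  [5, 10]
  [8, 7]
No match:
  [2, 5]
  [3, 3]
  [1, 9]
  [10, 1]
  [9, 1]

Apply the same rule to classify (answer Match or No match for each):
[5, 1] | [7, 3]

No match, No match

One predicate separates the groups cleanly: sum ≥ 12.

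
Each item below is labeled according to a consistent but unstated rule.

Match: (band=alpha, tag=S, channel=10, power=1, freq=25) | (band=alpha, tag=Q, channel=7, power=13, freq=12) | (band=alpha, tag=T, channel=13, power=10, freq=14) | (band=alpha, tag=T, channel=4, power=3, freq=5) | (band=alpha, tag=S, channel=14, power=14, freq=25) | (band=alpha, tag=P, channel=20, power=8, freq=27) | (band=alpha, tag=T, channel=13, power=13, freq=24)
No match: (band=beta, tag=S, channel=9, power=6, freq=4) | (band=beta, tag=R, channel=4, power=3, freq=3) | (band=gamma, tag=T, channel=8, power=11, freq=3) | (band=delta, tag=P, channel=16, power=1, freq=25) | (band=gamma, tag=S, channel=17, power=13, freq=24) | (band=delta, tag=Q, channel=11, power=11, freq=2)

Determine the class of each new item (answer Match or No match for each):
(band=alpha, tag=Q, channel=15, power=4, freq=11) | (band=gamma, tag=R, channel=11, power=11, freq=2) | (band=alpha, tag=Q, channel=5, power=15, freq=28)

Match, No match, Match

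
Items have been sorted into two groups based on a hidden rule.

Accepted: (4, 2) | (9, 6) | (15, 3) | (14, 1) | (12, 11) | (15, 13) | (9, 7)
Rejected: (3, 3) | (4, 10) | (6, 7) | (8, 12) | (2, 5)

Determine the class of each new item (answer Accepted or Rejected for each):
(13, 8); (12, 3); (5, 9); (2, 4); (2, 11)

Accepted, Accepted, Rejected, Rejected, Rejected

The pattern is that an item is 'Accepted' exactly when: first > second.
(13, 8): 13 > 8, meets the rule → Accepted.
(12, 3): 12 > 3, meets the rule → Accepted.
(5, 9): 5 < 9, does not pass → Rejected.
(2, 4): 2 < 4, does not pass → Rejected.
(2, 11): 2 < 11, does not pass → Rejected.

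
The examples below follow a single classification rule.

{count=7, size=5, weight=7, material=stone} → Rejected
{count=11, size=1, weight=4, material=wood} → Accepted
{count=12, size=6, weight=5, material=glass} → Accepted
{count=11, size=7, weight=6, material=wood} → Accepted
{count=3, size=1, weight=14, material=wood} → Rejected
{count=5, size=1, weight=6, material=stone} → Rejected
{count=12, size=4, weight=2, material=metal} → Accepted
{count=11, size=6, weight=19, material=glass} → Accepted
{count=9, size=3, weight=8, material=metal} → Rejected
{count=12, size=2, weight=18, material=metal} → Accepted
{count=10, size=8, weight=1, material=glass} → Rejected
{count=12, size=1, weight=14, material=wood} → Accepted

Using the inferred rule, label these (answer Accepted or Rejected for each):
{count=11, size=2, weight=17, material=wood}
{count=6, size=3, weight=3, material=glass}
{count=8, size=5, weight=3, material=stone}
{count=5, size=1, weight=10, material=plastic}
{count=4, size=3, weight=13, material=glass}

Accepted, Rejected, Rejected, Rejected, Rejected

A rule that fits every label: count ≥ 11 — true of each 'Accepted' example, false of each 'Rejected' one.
Accepted: {count=11, size=2, weight=17, material=wood}, since count = 11. Rejected: {count=6, size=3, weight=3, material=glass}, since count = 6. Rejected: {count=8, size=5, weight=3, material=stone}, since count = 8. Rejected: {count=5, size=1, weight=10, material=plastic}, since count = 5. Rejected: {count=4, size=3, weight=13, material=glass}, since count = 4.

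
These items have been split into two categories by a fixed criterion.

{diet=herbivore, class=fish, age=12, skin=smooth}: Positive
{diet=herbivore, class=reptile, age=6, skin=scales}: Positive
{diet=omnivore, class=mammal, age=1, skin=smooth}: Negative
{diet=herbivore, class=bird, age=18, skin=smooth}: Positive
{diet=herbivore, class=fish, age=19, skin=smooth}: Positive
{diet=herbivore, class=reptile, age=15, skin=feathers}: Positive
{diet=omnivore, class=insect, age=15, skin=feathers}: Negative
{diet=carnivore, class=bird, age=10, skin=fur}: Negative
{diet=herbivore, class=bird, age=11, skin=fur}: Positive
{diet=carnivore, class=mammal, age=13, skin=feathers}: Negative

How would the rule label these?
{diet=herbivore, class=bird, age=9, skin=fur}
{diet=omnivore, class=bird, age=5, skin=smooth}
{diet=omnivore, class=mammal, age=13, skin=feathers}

Checking candidate rules against both groups, what survives is: diet is herbivore.
{diet=herbivore, class=bird, age=9, skin=fur}: diet is herbivore — matches, so Positive.
{diet=omnivore, class=bird, age=5, skin=smooth}: diet is omnivore — does not satisfy this, so Negative.
{diet=omnivore, class=mammal, age=13, skin=feathers}: diet is omnivore — does not satisfy this, so Negative.

Positive, Negative, Negative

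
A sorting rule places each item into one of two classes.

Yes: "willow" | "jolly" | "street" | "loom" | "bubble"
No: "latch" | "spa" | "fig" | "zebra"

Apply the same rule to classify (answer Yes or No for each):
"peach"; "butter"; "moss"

The simplest hypothesis consistent with all the labels is: has a double letter.

No, Yes, Yes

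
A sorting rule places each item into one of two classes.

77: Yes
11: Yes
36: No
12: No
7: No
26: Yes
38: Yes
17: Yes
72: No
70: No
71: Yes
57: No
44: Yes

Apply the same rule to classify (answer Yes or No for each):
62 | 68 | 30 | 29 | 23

'Yes' ⟺ ≡ 2 (mod 3).
62: Yes (62 mod 3 = 2). 68: Yes (68 mod 3 = 2). 30: No (30 mod 3 = 0). 29: Yes (29 mod 3 = 2). 23: Yes (23 mod 3 = 2).

Yes, Yes, No, Yes, Yes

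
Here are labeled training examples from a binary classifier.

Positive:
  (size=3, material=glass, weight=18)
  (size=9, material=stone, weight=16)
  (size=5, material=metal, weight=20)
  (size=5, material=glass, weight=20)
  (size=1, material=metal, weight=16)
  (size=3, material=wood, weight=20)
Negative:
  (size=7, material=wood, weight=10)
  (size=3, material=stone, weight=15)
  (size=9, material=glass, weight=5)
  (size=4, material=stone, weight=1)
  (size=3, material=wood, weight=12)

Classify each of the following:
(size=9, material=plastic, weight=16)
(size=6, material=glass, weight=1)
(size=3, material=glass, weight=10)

The pattern is that an item is 'Positive' exactly when: weight ≥ 16.
(size=9, material=plastic, weight=16) — weight = 16, hence Positive. (size=6, material=glass, weight=1) — weight = 1, hence Negative. (size=3, material=glass, weight=10) — weight = 10, hence Negative.

Positive, Negative, Negative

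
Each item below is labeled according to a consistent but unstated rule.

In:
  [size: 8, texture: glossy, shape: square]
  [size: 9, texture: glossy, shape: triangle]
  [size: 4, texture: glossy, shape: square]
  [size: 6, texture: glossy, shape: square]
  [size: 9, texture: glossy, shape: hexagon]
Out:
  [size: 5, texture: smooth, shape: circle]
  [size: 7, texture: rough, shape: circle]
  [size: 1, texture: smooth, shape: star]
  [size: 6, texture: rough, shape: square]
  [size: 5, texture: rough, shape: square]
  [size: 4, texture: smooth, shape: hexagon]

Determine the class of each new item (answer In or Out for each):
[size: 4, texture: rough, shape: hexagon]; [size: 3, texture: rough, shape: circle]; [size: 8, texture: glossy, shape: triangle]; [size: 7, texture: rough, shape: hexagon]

Out, Out, In, Out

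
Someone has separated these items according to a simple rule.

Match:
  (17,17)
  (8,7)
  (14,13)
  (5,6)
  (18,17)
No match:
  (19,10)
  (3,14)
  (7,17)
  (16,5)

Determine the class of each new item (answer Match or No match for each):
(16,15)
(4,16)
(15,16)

Match, No match, Match

The distinguishing property — |first − second| ≤ 1 — holds for all the 'Match' cases and none of the 'No match' cases.
(16,15) → |16−15| = 1 → Match.
(4,16) → |4−16| = 12 → No match.
(15,16) → |15−16| = 1 → Match.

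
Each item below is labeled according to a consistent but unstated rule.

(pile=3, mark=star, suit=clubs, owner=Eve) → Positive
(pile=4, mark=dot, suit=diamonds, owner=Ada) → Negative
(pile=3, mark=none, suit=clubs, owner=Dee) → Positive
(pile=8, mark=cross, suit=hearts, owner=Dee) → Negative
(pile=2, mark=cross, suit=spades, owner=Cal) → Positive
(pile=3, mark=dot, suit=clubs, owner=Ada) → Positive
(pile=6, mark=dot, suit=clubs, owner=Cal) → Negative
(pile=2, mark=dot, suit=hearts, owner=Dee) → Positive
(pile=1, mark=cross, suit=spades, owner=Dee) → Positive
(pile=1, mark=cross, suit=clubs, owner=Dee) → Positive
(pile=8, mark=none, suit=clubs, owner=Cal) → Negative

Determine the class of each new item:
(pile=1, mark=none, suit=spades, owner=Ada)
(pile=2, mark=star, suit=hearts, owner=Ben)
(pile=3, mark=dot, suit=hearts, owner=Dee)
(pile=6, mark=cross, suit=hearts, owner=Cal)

'Positive' ⟺ pile ≤ 3.
(pile=1, mark=none, suit=spades, owner=Ada) — pile = 1, hence Positive. (pile=2, mark=star, suit=hearts, owner=Ben) — pile = 2, hence Positive. (pile=3, mark=dot, suit=hearts, owner=Dee) — pile = 3, hence Positive. (pile=6, mark=cross, suit=hearts, owner=Cal) — pile = 6, hence Negative.

Positive, Positive, Positive, Negative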